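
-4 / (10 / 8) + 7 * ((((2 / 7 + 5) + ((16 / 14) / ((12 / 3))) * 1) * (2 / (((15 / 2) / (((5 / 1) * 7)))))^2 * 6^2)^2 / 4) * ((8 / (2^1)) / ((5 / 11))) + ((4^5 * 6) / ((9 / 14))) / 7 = 70517571536 / 15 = 4701171435.73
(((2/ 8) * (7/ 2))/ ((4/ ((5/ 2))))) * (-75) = -2625/ 64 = -41.02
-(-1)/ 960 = 1/ 960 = 0.00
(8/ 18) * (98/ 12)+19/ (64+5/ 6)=41200/ 10503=3.92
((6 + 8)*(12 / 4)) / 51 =14 / 17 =0.82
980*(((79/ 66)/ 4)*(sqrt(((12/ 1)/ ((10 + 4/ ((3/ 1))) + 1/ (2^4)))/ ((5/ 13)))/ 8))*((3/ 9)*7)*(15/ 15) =27097*sqrt(35555)/ 36102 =141.53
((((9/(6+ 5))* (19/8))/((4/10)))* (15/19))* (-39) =-26325/176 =-149.57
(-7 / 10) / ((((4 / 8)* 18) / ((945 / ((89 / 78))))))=-5733 / 89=-64.42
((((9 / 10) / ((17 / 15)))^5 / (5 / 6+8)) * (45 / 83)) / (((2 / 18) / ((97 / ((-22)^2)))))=1691090434485 / 48368644102592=0.03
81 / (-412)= -81 / 412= -0.20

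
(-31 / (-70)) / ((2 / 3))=93 / 140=0.66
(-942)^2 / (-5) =-887364 / 5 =-177472.80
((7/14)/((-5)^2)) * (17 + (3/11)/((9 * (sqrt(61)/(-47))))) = 17/50- 47 * sqrt(61)/100650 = 0.34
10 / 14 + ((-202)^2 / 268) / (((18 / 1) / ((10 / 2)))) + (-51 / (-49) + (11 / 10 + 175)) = 32523536 / 147735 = 220.15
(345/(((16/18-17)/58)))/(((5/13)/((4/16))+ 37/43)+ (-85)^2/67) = -11.27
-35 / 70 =-1 / 2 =-0.50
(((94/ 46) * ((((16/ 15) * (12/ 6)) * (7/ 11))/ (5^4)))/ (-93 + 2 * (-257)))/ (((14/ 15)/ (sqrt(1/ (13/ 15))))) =-752 * sqrt(195)/ 1247764375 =-0.00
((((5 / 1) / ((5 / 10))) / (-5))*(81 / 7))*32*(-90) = 466560 / 7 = 66651.43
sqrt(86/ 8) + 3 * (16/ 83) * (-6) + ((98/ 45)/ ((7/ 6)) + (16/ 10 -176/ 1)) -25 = -250249/ 1245 + sqrt(43)/ 2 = -197.72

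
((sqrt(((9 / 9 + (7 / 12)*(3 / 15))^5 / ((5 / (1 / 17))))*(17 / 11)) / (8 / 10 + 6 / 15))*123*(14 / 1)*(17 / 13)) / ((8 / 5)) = 21901831*sqrt(2211) / 4942080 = 208.38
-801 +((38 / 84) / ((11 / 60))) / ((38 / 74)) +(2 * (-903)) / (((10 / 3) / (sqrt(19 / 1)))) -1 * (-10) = -2709 * sqrt(19) / 5 -60537 / 77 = -3147.85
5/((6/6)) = 5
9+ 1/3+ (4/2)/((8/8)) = 34/3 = 11.33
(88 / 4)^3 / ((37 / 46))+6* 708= 646984 / 37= 17486.05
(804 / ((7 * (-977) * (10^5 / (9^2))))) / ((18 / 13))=-23517 / 341950000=-0.00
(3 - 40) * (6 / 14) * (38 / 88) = -2109 / 308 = -6.85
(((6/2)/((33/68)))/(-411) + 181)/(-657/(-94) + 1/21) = 538397314/20933737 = 25.72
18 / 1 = 18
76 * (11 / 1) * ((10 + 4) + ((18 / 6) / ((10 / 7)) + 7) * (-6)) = -33941.60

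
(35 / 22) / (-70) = -1 / 44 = -0.02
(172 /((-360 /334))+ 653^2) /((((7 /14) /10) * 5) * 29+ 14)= 76724896 /3825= 20058.80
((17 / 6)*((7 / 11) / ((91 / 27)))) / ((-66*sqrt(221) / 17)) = -51*sqrt(221) / 81796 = -0.01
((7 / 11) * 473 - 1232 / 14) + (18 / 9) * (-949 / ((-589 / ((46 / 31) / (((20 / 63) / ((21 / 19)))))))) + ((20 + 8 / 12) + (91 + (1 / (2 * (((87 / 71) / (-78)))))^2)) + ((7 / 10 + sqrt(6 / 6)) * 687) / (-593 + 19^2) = 18895938403715 / 14004506928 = 1349.28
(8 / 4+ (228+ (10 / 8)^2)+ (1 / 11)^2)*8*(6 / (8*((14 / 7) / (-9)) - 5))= -12104667 / 7381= -1639.98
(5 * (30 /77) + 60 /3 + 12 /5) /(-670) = -4687 /128975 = -0.04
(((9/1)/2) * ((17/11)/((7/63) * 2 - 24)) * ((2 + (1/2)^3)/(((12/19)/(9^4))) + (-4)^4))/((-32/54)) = 2415259377/219136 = 11021.74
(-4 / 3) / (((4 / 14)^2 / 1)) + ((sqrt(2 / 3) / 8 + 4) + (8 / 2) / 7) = -247 / 21 + sqrt(6) / 24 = -11.66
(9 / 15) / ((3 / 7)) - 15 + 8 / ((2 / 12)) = 172 / 5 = 34.40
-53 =-53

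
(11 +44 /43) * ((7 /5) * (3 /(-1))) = -10857 /215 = -50.50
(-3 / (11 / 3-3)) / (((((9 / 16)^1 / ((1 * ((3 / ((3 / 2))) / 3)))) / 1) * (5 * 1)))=-16 / 15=-1.07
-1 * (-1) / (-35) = -1 / 35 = -0.03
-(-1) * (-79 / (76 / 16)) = -316 / 19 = -16.63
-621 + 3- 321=-939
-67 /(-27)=67 /27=2.48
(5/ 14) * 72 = 180/ 7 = 25.71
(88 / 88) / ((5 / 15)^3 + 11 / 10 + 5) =270 / 1657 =0.16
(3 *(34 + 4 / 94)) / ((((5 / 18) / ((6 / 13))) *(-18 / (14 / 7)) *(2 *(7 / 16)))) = -92160 / 4277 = -21.55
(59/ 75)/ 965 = 59/ 72375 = 0.00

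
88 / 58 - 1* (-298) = 8686 / 29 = 299.52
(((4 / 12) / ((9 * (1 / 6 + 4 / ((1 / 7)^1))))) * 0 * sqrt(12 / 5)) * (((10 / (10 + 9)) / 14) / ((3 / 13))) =0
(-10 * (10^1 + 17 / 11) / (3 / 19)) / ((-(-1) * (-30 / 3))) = 2413 / 33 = 73.12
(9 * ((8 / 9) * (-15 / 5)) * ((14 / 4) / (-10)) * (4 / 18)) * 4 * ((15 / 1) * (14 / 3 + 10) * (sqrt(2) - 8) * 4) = -157696 / 3 + 19712 * sqrt(2) / 3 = -43273.01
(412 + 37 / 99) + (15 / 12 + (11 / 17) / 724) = 125999576 / 304623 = 413.62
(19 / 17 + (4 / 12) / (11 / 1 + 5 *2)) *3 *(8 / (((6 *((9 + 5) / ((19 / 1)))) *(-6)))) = -1.03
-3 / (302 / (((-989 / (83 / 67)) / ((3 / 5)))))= 331315 / 25066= 13.22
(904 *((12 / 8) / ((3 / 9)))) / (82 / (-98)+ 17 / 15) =1494990 / 109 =13715.50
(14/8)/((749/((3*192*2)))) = 288/107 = 2.69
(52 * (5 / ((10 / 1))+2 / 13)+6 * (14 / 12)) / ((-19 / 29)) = -1189 / 19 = -62.58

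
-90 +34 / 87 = -7796 / 87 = -89.61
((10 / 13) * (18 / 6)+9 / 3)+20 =329 / 13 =25.31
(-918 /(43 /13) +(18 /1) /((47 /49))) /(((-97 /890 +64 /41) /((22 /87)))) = -45.07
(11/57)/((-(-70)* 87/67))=737/347130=0.00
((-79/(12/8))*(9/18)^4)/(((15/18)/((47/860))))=-3713/17200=-0.22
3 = 3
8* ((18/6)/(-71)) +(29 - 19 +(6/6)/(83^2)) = 4725925/489119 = 9.66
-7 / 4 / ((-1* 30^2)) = 7 / 3600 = 0.00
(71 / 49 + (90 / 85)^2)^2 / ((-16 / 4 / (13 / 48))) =-17219748325 / 38502512832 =-0.45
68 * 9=612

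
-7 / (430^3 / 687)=-4809 / 79507000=-0.00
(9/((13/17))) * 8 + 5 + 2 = 1315/13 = 101.15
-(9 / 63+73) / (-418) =256 / 1463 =0.17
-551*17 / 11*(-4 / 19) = 1972 / 11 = 179.27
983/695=1.41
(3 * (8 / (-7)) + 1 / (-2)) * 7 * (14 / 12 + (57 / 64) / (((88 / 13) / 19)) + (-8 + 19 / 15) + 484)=-40629233 / 3072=-13225.66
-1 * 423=-423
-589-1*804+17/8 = -11127/8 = -1390.88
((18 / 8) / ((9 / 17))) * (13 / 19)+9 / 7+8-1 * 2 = 5423 / 532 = 10.19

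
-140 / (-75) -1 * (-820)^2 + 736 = -10074932 / 15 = -671662.13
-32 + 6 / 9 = -94 / 3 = -31.33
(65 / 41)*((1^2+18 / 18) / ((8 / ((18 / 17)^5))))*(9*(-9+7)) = -552698640 / 58214137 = -9.49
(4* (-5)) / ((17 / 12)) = -240 / 17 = -14.12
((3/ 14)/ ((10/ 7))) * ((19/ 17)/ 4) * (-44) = -627/ 340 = -1.84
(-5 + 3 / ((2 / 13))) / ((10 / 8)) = 58 / 5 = 11.60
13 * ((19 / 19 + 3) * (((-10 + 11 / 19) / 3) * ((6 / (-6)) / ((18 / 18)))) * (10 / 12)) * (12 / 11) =93080 / 627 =148.45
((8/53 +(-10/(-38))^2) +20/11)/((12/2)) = 143001/420926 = 0.34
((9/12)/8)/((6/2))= 1/32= 0.03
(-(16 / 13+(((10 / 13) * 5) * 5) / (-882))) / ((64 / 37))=-0.70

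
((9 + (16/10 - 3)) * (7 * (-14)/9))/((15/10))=-7448/135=-55.17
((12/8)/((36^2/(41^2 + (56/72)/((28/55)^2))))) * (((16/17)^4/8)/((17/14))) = 54319136/345025251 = 0.16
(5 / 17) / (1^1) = 5 / 17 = 0.29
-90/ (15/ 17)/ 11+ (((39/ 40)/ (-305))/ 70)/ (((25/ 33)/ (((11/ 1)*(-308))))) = -76062003/ 8387500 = -9.07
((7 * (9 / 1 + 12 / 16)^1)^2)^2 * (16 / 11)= 5554571841 / 176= 31560067.28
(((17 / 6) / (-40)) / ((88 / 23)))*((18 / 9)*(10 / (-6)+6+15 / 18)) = -12121 / 63360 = -0.19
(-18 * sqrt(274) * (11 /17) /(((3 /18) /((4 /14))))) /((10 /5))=-165.25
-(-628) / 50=314 / 25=12.56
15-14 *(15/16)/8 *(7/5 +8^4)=-429267/64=-6707.30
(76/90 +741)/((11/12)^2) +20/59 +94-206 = 27527812/35695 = 771.20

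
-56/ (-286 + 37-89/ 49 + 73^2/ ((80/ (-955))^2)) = -702464/ 9522808961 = -0.00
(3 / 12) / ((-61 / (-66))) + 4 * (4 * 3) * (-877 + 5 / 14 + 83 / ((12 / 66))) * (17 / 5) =-292781277 / 4270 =-68567.04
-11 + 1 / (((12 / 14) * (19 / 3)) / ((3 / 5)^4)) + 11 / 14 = -10.19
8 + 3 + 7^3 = 354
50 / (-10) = -5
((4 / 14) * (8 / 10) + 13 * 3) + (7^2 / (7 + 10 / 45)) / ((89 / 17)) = 328208 / 8099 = 40.52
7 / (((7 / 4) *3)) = 4 / 3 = 1.33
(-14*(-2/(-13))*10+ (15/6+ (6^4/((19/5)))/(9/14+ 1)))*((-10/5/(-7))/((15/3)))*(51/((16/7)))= 21852531/90896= 240.41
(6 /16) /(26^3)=0.00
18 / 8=9 / 4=2.25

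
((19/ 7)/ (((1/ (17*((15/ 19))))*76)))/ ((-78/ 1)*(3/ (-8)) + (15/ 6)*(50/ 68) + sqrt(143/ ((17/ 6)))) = 130917/ 8047678- 867*sqrt(14586)/ 28166873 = 0.01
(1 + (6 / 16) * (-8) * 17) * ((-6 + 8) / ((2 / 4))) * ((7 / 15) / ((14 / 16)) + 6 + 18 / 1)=-14720 / 3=-4906.67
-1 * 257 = -257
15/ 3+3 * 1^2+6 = 14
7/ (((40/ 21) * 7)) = 21/ 40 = 0.52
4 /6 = 2 /3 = 0.67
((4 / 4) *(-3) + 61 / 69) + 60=3994 / 69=57.88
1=1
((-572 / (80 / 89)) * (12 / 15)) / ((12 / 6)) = -12727 / 50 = -254.54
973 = 973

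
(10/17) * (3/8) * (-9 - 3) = -45/17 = -2.65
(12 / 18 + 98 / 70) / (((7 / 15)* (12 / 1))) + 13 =1123 / 84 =13.37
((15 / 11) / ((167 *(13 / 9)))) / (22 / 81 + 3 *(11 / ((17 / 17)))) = 2187 / 12871859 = 0.00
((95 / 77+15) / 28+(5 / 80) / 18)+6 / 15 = 763159 / 776160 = 0.98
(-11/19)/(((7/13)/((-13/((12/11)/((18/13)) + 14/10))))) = 6.39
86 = 86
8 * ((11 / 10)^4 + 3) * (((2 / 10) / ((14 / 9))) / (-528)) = -0.01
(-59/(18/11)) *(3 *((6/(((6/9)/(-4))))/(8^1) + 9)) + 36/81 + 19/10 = -87193/180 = -484.41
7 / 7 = 1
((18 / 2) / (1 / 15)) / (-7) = -135 / 7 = -19.29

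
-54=-54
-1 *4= -4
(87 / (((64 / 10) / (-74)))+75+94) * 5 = -66955 / 16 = -4184.69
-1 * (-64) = 64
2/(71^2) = 0.00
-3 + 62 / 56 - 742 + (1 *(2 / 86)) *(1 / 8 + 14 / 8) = -743.85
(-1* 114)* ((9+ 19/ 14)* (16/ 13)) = -132240/ 91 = -1453.19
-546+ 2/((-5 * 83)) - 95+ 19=-258132/415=-622.00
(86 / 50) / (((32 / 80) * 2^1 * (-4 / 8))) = -43 / 10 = -4.30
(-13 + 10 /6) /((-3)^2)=-34 /27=-1.26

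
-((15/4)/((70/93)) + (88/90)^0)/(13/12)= -1005/182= -5.52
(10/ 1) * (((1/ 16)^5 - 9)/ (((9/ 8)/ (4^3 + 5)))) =-1085276045/ 196608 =-5520.00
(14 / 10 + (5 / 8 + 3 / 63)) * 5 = 1741 / 168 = 10.36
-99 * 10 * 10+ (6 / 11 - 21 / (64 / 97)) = -9931.28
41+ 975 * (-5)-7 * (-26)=-4652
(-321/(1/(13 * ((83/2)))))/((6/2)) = -115453/2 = -57726.50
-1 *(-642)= 642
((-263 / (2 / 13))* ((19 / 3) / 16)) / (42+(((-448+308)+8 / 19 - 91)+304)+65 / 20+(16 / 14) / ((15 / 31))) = -43199065 / 7726744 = -5.59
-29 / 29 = -1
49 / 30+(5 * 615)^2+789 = 283692469 / 30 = 9456415.63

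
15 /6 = 5 /2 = 2.50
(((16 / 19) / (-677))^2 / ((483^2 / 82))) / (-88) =-2624 / 424591686015651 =-0.00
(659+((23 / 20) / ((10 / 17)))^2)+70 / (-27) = 713047787 / 1080000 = 660.23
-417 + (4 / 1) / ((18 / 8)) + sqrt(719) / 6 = -3737 / 9 + sqrt(719) / 6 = -410.75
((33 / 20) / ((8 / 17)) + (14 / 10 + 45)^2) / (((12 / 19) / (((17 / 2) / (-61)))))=-557230879 / 1171200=-475.78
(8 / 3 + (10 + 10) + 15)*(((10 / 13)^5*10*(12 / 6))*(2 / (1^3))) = 452000000 / 1113879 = 405.79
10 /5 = 2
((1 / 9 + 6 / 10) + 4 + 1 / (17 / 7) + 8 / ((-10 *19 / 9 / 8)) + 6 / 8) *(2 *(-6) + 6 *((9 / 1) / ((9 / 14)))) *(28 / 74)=4625404 / 59755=77.41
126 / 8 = 63 / 4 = 15.75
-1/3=-0.33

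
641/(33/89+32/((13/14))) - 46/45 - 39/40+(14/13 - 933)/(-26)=128108570969/2451912840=52.25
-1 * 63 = -63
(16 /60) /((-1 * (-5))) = 0.05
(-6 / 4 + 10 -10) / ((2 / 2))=-1.50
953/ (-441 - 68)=-953/ 509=-1.87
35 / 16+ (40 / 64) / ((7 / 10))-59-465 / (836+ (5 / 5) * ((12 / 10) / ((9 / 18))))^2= -6878759327 / 123010048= -55.92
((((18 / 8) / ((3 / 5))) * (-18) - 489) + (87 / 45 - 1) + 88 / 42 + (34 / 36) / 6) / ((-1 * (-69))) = -2091527 / 260820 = -8.02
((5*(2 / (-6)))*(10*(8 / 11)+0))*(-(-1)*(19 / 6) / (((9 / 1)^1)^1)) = -3800 / 891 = -4.26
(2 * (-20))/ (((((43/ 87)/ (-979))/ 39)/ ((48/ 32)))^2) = -993060281880810/ 1849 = -537079654884.16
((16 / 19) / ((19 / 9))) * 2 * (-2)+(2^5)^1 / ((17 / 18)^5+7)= 13391713728 / 5287506713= 2.53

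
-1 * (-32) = 32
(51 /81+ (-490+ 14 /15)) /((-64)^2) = -65939 /552960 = -0.12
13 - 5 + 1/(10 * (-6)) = 479/60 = 7.98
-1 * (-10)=10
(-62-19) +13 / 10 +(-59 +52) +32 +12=-427 / 10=-42.70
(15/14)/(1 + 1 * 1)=15/28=0.54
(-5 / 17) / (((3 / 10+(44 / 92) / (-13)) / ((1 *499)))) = -7460050 / 13379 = -557.59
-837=-837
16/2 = 8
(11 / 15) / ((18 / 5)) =11 / 54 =0.20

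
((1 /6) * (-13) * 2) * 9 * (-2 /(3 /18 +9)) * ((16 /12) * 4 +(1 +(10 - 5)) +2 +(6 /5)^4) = 4506528 /34375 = 131.10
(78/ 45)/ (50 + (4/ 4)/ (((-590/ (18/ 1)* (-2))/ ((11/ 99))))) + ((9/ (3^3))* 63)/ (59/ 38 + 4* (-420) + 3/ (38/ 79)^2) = 670662424/ 30406533195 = 0.02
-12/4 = -3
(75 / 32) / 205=15 / 1312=0.01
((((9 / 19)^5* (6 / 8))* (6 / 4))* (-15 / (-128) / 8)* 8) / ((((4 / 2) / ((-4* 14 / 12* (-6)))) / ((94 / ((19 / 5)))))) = 13113306675 / 12043745536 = 1.09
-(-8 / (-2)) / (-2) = 2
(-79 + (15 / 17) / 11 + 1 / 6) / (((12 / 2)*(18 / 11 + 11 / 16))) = -353444 / 62577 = -5.65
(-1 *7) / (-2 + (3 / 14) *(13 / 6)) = 196 / 43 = 4.56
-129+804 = 675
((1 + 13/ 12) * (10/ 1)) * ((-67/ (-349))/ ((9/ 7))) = 58625/ 18846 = 3.11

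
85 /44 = 1.93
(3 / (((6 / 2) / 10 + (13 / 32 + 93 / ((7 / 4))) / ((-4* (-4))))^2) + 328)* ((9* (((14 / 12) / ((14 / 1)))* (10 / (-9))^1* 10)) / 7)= -35044260728200 / 89685817221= -390.74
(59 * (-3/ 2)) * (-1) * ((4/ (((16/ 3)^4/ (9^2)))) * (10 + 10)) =5806485/ 8192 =708.80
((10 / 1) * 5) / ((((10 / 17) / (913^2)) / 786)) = 55690744890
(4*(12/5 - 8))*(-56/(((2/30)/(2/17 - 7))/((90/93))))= -66044160/527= -125320.99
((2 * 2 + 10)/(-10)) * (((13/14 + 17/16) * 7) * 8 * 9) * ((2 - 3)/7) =2007/10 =200.70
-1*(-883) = 883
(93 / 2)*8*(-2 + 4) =744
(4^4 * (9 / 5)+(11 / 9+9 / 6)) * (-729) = -3379077 / 10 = -337907.70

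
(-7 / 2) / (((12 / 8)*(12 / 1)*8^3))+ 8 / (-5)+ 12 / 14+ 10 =5971723 / 645120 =9.26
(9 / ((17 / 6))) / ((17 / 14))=756 / 289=2.62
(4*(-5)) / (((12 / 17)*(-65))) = 17 / 39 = 0.44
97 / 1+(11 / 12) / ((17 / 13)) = 19931 / 204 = 97.70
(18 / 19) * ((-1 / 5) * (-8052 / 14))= 72468 / 665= 108.97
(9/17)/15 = 3/85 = 0.04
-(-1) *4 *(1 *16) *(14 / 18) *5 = 2240 / 9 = 248.89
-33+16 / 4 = -29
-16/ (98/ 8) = -64/ 49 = -1.31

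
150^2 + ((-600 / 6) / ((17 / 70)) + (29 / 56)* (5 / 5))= 21028493 / 952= 22088.75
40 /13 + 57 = 781 /13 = 60.08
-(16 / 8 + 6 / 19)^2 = -1936 / 361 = -5.36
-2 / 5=-0.40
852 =852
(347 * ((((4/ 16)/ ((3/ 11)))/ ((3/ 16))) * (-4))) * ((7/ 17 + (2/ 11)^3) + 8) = -1057483888/ 18513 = -57121.15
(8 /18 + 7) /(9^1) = 67 /81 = 0.83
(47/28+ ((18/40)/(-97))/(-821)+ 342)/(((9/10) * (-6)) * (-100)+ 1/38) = 36401476021/57198080695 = 0.64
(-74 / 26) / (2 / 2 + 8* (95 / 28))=-259 / 2561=-0.10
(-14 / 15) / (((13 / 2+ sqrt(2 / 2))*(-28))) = 1 / 225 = 0.00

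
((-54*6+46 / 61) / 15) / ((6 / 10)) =-19718 / 549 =-35.92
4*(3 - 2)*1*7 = 28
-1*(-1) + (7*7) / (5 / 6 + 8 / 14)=2117 / 59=35.88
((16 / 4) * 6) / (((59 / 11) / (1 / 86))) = 132 / 2537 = 0.05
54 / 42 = 9 / 7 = 1.29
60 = 60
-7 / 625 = -0.01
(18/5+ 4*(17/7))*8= 3728/35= 106.51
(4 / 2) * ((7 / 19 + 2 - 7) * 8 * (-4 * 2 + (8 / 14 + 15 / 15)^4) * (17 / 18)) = 54657856 / 410571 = 133.13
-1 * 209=-209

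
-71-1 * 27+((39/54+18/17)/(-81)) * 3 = -810221/8262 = -98.07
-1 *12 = -12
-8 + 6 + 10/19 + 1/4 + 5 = 287/76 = 3.78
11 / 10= 1.10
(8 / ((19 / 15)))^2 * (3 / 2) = 21600 / 361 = 59.83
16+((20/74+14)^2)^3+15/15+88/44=21667285821796075/2565726409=8444893.32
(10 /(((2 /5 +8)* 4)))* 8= 50 /21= 2.38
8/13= 0.62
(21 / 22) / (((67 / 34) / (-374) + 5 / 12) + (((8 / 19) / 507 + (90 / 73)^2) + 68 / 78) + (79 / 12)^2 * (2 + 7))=2492380845864 / 1025800243444003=0.00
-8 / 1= -8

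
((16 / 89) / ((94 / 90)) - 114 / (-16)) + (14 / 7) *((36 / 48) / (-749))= 182848863 / 25064536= 7.30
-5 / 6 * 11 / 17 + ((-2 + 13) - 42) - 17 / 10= -8476 / 255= -33.24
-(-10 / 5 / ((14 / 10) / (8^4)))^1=40960 / 7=5851.43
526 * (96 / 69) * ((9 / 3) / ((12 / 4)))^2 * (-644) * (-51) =24036096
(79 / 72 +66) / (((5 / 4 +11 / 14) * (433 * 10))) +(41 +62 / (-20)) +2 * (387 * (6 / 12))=1887686059 / 4442580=424.91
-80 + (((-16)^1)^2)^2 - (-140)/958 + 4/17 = 533011314/8143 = 65456.38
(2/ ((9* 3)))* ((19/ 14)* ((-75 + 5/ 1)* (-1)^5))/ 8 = 95/ 108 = 0.88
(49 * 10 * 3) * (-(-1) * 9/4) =6615/2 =3307.50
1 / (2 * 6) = 0.08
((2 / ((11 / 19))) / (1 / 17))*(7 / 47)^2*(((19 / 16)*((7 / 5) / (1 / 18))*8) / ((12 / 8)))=25259892 / 121495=207.91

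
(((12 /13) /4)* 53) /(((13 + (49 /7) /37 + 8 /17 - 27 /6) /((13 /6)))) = 2.89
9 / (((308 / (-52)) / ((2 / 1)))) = -234 / 77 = -3.04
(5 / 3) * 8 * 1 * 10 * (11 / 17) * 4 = 17600 / 51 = 345.10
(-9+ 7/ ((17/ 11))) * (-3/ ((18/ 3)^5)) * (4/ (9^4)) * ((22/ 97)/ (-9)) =-209/ 7887115881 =-0.00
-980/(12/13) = -3185/3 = -1061.67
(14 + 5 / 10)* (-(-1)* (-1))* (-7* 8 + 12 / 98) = 39701 / 49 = 810.22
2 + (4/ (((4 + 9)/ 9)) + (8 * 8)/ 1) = 894/ 13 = 68.77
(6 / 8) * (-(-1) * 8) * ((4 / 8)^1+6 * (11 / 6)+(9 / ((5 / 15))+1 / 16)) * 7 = 12957 / 8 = 1619.62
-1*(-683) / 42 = 683 / 42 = 16.26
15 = 15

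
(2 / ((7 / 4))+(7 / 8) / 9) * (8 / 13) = 625 / 819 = 0.76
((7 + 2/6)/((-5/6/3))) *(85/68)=-33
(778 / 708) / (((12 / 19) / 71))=524761 / 4248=123.53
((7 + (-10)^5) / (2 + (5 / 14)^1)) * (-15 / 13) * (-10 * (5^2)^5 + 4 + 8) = -683545814443380 / 143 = -4780040660443.22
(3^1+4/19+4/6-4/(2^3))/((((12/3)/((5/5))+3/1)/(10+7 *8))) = 605/19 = 31.84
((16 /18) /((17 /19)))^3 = 3511808 /3581577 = 0.98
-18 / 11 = -1.64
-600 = -600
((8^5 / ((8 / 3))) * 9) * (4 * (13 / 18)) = 319488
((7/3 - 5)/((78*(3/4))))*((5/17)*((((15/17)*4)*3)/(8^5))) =-25/5770752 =-0.00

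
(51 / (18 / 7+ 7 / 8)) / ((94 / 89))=127092 / 9071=14.01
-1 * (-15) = 15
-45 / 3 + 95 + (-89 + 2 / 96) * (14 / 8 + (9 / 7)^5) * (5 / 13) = -4200338215 / 41950272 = -100.13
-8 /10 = -4 /5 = -0.80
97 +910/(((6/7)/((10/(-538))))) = 62354/807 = 77.27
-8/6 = -1.33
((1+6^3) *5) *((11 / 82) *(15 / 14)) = 155.95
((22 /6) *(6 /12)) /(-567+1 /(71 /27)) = -781 /241380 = -0.00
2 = 2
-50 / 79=-0.63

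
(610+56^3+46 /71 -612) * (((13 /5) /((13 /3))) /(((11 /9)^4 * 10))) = 24542024112 /5197555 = 4721.84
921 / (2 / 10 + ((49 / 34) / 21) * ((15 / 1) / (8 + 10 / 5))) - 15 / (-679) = 212623605 / 69937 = 3040.22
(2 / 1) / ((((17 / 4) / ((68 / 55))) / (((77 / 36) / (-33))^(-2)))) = 373248 / 2695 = 138.50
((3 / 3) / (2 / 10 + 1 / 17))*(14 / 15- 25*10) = -31756 / 33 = -962.30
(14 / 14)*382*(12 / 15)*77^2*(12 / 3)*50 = 362380480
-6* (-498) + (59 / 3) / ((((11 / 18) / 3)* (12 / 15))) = 68391 / 22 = 3108.68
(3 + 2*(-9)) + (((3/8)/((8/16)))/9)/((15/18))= -149/10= -14.90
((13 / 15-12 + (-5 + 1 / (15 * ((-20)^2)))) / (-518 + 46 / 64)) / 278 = 0.00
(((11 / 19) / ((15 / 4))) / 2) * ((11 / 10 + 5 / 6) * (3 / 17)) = 638 / 24225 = 0.03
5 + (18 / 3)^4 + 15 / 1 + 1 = 1317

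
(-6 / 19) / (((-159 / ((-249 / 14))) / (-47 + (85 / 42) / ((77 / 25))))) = 12439459 / 7598822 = 1.64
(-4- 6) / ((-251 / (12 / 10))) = 12 / 251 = 0.05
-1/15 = -0.07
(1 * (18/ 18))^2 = 1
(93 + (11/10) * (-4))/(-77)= -443/385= -1.15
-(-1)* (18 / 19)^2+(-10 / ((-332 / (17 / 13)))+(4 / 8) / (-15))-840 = -4902660082 / 5842785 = -839.10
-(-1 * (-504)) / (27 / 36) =-672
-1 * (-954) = 954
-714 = -714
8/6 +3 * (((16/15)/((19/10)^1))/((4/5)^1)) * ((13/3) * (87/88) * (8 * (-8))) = -361084/627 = -575.89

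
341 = 341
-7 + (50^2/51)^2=6231793/2601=2395.92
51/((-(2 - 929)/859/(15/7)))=73015/721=101.27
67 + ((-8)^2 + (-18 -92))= 21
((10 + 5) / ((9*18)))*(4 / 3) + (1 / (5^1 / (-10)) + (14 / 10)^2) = 169 / 2025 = 0.08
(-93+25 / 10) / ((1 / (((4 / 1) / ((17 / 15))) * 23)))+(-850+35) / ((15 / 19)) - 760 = -466079 / 51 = -9138.80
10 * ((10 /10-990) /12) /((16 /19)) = -93955 /96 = -978.70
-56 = -56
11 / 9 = 1.22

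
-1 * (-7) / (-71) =-7 / 71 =-0.10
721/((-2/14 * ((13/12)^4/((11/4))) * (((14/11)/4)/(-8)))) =7236117504/28561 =253356.59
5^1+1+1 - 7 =0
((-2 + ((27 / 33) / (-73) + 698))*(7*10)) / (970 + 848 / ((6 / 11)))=8383185 / 434423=19.30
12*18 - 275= -59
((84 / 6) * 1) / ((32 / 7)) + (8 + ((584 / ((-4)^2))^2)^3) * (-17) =-2572681855421 / 64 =-40198153990.95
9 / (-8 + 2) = -3 / 2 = -1.50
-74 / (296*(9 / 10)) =-5 / 18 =-0.28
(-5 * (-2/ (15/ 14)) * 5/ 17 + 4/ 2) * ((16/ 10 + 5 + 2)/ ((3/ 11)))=114466/ 765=149.63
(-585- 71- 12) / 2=-334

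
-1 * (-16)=16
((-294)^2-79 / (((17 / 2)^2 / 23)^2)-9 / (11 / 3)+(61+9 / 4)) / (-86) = -317839728675 / 316043464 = -1005.68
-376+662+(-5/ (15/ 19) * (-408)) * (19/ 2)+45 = 24879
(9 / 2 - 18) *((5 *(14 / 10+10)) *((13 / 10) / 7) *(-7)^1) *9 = 180063 / 20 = 9003.15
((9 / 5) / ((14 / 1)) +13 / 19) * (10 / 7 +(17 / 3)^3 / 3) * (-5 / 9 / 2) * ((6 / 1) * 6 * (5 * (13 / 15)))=-494679653 / 226233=-2186.59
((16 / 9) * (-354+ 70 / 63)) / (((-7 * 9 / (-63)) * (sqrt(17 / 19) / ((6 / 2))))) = -50816 * sqrt(323) / 459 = -1989.71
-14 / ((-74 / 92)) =644 / 37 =17.41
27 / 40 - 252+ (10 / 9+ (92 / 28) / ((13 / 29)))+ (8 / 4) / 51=-135245239 / 556920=-242.85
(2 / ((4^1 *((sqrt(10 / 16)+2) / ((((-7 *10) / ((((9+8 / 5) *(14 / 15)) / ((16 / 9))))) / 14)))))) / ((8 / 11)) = -11000 / 30051+1375 *sqrt(10) / 30051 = -0.22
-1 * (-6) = 6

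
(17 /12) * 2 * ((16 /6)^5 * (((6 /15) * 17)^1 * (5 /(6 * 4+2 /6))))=9469952 /17739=533.85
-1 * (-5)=5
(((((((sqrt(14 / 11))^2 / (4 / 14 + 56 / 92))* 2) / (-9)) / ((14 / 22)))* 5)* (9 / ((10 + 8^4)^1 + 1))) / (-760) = 161 / 22473504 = 0.00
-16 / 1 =-16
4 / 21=0.19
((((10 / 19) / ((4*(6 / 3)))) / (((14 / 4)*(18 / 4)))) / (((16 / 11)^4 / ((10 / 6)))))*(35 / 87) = 1830125 / 2924937216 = 0.00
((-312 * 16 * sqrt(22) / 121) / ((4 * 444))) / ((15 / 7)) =-728 * sqrt(22) / 67155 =-0.05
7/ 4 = 1.75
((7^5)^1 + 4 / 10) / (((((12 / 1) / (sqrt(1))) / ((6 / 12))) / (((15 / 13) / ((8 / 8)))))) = 84037 / 104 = 808.05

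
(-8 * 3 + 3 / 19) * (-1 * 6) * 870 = 2364660 / 19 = 124455.79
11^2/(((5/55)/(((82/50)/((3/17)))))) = 927707/75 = 12369.43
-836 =-836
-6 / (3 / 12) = -24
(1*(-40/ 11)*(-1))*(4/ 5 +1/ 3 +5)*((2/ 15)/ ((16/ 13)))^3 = 50531/ 1782000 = 0.03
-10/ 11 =-0.91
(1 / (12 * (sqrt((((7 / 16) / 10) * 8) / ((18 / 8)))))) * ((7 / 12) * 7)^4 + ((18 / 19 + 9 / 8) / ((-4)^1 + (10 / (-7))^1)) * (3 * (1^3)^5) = -6615 / 5776 + 823543 * sqrt(35) / 82944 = 57.59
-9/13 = -0.69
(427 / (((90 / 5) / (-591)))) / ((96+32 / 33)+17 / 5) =-4626545 / 33122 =-139.68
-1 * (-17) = 17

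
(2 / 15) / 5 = 2 / 75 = 0.03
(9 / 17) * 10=90 / 17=5.29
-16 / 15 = -1.07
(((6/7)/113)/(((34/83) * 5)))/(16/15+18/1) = 747/3845842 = 0.00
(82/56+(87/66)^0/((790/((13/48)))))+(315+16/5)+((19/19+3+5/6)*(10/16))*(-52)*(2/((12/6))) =14385193/88480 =162.58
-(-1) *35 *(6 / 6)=35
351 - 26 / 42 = 350.38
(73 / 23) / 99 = 73 / 2277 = 0.03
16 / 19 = 0.84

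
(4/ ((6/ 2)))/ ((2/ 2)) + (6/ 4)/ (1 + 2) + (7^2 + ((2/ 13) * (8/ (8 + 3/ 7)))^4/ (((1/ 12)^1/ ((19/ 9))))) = 105579521488177/ 2076503685126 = 50.84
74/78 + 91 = 3586/39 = 91.95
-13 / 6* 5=-65 / 6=-10.83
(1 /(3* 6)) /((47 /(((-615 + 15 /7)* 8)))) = -5720 /987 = -5.80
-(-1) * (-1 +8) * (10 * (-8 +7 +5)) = 280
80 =80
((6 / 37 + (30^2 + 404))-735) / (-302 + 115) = -21059 / 6919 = -3.04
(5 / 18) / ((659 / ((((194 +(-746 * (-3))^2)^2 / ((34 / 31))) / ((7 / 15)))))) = 4860888758859775 / 235263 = 20661509709.81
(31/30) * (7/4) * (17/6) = 3689/720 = 5.12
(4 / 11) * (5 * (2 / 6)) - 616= -20308 / 33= -615.39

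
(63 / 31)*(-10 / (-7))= 90 / 31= 2.90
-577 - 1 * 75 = -652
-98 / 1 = -98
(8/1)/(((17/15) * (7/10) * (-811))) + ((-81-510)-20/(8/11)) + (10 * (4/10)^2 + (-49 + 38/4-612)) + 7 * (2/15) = -1834847108/1447635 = -1267.48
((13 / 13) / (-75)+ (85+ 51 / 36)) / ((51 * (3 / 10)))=25921 / 4590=5.65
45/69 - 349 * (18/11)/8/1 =-71583/1012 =-70.73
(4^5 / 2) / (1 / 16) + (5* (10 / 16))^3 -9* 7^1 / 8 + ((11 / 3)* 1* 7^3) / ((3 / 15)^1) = 22276571 / 1536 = 14502.98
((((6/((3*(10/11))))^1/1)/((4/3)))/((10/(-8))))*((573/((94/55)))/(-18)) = 23111/940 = 24.59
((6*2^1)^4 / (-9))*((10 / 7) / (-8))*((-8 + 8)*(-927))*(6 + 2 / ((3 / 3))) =0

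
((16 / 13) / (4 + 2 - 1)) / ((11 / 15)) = 48 / 143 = 0.34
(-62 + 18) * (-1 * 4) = 176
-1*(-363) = 363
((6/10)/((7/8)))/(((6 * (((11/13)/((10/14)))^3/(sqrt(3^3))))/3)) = 1977300 * sqrt(3)/3195731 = 1.07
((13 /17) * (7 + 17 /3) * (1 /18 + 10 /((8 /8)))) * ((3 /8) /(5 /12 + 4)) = 44707 /5406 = 8.27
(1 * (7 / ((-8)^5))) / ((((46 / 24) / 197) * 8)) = -4137 / 1507328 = -0.00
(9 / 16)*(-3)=-27 / 16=-1.69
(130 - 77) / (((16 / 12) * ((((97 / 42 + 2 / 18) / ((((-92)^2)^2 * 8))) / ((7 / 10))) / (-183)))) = -30139654777344 / 25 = -1205586191093.76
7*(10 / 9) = 70 / 9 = 7.78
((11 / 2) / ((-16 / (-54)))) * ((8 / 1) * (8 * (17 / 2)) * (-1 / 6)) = -1683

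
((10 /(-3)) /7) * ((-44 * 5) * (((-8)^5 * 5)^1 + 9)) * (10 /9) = -3604282000 /189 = -19070275.13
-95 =-95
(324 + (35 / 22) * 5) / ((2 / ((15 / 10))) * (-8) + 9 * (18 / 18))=-21909 / 110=-199.17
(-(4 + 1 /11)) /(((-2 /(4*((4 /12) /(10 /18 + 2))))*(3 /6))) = 540 /253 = 2.13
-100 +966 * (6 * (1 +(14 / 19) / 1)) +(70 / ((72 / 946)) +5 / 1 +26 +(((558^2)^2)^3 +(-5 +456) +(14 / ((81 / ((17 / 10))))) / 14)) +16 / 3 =7011630337132994153392392119836109014 / 7695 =911193026268095406548718900000000.00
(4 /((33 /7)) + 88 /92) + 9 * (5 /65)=24641 /9867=2.50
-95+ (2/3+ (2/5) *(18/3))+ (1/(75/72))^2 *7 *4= -123991/1875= -66.13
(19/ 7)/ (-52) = -19/ 364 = -0.05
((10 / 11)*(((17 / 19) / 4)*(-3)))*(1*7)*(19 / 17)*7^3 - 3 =-1640.05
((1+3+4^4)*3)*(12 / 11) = 9360 / 11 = 850.91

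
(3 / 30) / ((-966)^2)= 1 / 9331560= 0.00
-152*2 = -304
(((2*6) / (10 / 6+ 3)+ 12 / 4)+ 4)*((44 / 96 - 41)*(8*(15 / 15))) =-9313 / 3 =-3104.33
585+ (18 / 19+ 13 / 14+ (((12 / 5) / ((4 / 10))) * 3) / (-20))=389674 / 665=585.98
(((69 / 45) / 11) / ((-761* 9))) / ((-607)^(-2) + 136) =-368449 / 2462065335675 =-0.00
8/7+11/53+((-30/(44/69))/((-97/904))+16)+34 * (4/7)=188120435/395857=475.22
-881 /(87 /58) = -1762 /3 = -587.33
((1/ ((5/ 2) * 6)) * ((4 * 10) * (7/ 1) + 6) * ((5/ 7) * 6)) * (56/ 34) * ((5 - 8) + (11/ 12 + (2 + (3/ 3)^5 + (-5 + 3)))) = -7436/ 51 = -145.80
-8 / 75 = -0.11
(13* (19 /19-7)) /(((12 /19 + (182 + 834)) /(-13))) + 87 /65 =1466391 /627770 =2.34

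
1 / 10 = 0.10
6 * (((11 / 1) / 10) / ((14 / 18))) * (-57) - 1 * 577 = -37124 / 35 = -1060.69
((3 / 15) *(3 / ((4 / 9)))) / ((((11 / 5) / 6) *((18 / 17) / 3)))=459 / 44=10.43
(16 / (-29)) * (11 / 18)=-0.34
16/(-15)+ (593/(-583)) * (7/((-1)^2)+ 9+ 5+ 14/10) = -208576/8745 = -23.85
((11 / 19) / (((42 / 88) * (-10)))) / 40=-121 / 39900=-0.00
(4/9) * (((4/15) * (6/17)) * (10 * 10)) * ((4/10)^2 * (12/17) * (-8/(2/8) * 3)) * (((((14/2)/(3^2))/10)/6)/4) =-28672/195075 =-0.15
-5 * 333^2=-554445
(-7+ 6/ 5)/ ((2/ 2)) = -29/ 5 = -5.80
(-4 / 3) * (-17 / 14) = 34 / 21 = 1.62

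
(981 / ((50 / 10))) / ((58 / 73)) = 71613 / 290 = 246.94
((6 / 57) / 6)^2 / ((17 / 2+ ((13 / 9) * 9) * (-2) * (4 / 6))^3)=-24 / 53744597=-0.00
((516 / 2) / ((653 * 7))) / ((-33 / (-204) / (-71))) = -1245624 / 50281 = -24.77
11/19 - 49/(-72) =1723/1368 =1.26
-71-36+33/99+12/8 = -631/6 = -105.17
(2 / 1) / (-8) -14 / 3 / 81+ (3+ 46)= 47329 / 972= 48.69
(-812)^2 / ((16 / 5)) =206045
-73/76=-0.96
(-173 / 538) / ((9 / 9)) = -173 / 538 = -0.32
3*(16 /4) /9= 4 /3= 1.33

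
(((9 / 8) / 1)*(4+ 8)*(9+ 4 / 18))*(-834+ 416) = -52041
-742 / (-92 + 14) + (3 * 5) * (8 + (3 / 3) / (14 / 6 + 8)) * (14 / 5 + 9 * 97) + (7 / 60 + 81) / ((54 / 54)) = 2574153281 / 24180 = 106457.95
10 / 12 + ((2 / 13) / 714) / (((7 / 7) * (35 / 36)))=270797 / 324870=0.83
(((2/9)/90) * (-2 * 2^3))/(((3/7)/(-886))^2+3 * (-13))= 0.00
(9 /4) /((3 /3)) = 9 /4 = 2.25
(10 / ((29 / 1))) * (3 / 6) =0.17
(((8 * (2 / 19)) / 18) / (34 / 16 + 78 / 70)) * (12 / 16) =560 / 51699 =0.01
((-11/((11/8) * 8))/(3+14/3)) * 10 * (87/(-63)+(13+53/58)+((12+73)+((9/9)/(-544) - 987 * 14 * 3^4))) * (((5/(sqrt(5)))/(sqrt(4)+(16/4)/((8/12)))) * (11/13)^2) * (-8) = -2337057.77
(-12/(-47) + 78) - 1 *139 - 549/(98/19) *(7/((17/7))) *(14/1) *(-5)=17110460/799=21414.84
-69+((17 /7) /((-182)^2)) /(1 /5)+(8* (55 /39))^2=9356149 /160524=58.29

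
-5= -5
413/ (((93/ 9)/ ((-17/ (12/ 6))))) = -21063/ 62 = -339.73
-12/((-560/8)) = 6/35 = 0.17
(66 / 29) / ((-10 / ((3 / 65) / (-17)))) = 99 / 160225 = 0.00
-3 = -3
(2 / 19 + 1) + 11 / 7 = 356 / 133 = 2.68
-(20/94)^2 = -100/2209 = -0.05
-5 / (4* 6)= -5 / 24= -0.21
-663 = -663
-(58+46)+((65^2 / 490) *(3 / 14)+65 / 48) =-1659541 / 16464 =-100.80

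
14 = 14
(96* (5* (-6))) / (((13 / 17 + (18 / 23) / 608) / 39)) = -13350804480 / 91049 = -146633.18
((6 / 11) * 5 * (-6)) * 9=-147.27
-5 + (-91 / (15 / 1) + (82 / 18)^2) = 3923 / 405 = 9.69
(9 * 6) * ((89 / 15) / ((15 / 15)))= 1602 / 5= 320.40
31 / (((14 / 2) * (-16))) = -31 / 112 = -0.28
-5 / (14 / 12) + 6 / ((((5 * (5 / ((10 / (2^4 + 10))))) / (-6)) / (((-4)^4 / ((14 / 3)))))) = -34.67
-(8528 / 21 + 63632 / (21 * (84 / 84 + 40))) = -480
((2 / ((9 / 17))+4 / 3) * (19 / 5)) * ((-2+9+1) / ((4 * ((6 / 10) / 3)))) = 1748 / 9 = 194.22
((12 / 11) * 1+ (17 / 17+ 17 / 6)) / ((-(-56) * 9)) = 325 / 33264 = 0.01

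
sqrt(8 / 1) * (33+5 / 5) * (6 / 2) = 204 * sqrt(2) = 288.50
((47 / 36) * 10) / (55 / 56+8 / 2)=2.62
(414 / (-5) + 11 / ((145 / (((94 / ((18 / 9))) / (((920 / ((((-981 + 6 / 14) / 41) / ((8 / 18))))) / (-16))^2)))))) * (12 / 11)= -151022914114824 / 1737481389875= -86.92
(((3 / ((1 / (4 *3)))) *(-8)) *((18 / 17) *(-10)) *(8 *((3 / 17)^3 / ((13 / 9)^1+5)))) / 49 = 50388480 / 118683341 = 0.42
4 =4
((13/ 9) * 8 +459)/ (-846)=-4235/ 7614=-0.56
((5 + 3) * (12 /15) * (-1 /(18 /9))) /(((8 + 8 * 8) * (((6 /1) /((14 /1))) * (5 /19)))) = -266 /675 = -0.39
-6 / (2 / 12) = -36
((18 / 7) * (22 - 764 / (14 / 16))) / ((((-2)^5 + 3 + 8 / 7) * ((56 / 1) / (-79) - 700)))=-235341 / 2098915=-0.11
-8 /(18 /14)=-56 /9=-6.22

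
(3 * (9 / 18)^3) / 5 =3 / 40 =0.08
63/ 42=3/ 2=1.50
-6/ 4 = -3/ 2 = -1.50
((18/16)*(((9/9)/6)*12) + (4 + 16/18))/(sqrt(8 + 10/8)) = 257*sqrt(37)/666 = 2.35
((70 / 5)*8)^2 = 12544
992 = 992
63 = 63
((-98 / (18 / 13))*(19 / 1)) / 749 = -1729 / 963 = -1.80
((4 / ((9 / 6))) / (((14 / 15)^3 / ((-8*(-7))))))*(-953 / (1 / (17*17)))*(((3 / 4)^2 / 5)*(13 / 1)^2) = -94254582825 / 98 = -961781457.40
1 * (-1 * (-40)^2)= -1600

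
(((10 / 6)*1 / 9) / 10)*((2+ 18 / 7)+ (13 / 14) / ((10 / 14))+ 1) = 481 / 3780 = 0.13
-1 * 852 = -852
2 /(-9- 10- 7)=-1 /13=-0.08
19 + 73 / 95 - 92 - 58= -12372 / 95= -130.23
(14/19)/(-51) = -14/969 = -0.01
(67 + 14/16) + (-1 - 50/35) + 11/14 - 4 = 3485/56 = 62.23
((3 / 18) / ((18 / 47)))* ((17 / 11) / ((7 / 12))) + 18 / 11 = 1933 / 693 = 2.79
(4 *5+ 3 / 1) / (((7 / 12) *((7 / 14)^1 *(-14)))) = -276 / 49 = -5.63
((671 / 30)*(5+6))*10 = 7381 / 3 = 2460.33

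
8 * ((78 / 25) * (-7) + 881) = 171832 / 25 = 6873.28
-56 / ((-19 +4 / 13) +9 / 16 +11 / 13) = 11648 / 3595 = 3.24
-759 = -759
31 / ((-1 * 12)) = -31 / 12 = -2.58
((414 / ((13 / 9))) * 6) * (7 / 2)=78246 / 13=6018.92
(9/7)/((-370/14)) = -0.05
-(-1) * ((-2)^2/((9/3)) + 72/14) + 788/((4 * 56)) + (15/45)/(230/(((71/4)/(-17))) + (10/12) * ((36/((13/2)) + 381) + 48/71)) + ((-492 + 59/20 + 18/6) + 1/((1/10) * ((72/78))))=-4924533053/10585400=-465.22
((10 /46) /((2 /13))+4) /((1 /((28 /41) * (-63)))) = -219618 /943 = -232.89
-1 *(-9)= 9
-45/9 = -5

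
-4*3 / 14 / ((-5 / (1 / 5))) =6 / 175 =0.03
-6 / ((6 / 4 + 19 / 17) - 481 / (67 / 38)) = 4556 / 205163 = 0.02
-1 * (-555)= 555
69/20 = 3.45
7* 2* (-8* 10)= -1120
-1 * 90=-90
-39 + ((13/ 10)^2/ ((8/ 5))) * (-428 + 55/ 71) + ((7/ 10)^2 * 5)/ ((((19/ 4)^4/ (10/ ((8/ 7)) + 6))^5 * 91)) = -544311243336704225838731892575549/ 1110257456042077421198951031136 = -490.26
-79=-79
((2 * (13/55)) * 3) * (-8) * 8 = -4992/55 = -90.76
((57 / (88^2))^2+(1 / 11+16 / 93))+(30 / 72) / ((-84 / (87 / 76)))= 63625484651 / 247254396928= 0.26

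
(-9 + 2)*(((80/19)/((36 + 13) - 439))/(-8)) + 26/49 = 0.52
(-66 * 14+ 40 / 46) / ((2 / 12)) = -127392 / 23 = -5538.78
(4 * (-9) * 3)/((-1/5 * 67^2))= 540/4489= 0.12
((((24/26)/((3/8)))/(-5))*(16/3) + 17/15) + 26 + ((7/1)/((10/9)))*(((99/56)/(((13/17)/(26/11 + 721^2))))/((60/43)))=112862142909/20800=5426064.56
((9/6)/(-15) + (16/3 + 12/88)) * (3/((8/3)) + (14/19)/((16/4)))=88157/12540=7.03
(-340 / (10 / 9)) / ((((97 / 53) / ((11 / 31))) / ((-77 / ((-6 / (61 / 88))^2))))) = 23468347 / 384896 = 60.97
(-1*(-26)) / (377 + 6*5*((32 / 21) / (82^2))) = 305942 / 4436239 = 0.07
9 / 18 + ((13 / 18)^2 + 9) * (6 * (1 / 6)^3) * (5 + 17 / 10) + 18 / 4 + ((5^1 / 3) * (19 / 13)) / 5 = 2201471 / 303264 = 7.26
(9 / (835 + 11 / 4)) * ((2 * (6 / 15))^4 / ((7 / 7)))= 3072 / 698125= 0.00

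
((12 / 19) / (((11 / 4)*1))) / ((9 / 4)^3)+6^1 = 305746 / 50787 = 6.02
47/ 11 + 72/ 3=28.27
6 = 6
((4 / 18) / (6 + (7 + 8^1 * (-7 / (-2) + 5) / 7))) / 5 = 14 / 7155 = 0.00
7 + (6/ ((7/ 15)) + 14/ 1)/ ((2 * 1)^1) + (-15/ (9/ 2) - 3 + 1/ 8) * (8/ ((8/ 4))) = -185/ 42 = -4.40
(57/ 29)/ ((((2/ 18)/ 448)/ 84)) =19305216/ 29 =665697.10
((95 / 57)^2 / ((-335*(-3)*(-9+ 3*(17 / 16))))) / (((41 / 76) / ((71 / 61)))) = -431680 / 420760737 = -0.00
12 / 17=0.71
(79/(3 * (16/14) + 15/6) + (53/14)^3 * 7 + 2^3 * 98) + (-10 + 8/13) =493911979/422968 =1167.73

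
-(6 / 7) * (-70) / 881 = 60 / 881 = 0.07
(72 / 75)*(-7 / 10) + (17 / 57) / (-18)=-88309 / 128250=-0.69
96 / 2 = 48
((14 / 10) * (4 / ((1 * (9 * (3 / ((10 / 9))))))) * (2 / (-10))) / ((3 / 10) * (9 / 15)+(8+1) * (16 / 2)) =-560 / 876987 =-0.00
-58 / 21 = -2.76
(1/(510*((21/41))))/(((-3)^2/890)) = 3649/9639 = 0.38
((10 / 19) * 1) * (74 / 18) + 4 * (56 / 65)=62354 / 11115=5.61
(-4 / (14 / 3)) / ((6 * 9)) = -1 / 63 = -0.02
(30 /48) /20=1 /32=0.03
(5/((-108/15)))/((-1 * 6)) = 25/216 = 0.12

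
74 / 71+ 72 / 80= 1379 / 710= 1.94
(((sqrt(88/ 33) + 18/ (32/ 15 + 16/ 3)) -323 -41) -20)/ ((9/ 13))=-548.83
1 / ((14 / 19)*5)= 19 / 70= 0.27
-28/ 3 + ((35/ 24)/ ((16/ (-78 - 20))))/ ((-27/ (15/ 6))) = -88193/ 10368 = -8.51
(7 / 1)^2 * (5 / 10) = 49 / 2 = 24.50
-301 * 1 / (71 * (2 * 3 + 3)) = -301 / 639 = -0.47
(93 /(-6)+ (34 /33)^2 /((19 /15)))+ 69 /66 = -93913 /6897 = -13.62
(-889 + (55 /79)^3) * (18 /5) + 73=-7706656093 /2465195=-3126.19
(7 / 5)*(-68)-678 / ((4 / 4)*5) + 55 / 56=-64349 / 280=-229.82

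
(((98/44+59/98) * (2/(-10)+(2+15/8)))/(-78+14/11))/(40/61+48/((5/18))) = -279075/357207808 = -0.00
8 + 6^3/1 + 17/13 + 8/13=2937/13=225.92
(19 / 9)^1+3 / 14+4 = 797 / 126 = 6.33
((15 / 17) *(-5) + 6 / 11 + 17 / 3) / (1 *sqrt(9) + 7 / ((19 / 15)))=9595 / 45441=0.21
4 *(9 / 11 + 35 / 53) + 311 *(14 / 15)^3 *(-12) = -1986212488 / 655875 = -3028.34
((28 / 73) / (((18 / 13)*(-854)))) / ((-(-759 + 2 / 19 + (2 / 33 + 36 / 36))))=-2717 / 6347689158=-0.00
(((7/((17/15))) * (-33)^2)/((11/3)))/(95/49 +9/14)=277830/391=710.56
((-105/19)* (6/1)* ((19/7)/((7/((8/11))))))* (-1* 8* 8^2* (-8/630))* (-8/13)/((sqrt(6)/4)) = 524288* sqrt(6)/21021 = 61.09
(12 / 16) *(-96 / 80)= -9 / 10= -0.90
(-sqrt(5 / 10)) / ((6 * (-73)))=sqrt(2) / 876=0.00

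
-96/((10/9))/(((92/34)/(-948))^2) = -28050349248/2645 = -10605046.97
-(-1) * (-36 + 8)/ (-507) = 28/ 507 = 0.06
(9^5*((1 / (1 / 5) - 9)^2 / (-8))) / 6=-19683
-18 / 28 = -9 / 14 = -0.64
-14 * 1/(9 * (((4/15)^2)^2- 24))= 39375/607372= 0.06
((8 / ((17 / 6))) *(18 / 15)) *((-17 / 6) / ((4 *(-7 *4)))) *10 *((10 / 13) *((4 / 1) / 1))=240 / 91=2.64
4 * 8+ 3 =35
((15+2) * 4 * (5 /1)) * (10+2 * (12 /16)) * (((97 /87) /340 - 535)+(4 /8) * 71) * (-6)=339827599 /29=11718193.07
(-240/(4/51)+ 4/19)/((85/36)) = -2092896/1615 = -1295.91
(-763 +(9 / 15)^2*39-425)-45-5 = -30599 / 25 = -1223.96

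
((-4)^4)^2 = 65536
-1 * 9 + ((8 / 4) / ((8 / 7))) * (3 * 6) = 45 / 2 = 22.50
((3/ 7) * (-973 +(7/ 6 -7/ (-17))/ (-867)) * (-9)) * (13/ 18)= 159800537/ 58956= 2710.51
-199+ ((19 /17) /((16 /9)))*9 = -52589 /272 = -193.34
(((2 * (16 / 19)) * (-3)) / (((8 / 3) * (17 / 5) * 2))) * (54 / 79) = -4860 / 25517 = -0.19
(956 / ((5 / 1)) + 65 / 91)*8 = 53736 / 35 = 1535.31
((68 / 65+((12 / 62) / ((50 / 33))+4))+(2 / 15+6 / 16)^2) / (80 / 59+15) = 371991637 / 1120017600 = 0.33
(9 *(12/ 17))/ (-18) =-6/ 17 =-0.35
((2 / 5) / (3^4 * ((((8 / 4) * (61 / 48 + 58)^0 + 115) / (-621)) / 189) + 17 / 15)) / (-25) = -483 / 31775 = -0.02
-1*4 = -4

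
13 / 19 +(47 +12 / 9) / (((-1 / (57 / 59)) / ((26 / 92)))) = -645203 / 51566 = -12.51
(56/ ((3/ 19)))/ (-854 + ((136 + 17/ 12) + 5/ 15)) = -4256/ 8595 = -0.50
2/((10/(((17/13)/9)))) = 17/585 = 0.03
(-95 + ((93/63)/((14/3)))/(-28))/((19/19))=-260711/2744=-95.01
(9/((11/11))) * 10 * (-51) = -4590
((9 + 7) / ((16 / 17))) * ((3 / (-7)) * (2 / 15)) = -34 / 35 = -0.97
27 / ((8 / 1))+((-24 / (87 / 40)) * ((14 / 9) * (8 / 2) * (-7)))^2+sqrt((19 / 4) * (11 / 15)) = sqrt(3135) / 30+125883388067 / 544968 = 230994.12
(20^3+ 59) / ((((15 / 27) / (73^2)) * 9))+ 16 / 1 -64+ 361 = 42947976 / 5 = 8589595.20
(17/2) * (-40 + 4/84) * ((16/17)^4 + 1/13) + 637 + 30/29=26872877635/77792442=345.44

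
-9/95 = -0.09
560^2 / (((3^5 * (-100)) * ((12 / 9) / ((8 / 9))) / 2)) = -12544 / 729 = -17.21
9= 9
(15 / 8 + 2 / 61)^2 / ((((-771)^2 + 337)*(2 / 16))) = 866761 / 17705351504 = 0.00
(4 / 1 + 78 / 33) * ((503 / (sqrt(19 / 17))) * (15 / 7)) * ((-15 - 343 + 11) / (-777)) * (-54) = -471260700 * sqrt(323) / 54131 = -156464.72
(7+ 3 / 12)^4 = 707281 / 256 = 2762.82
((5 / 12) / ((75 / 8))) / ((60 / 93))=31 / 450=0.07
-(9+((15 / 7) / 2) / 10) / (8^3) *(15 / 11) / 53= -3825 / 8357888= -0.00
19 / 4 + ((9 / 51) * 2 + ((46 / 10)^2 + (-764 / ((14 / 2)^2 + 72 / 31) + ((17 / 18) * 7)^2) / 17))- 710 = -37355545022 / 54770175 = -682.04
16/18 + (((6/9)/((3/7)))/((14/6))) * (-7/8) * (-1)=1.47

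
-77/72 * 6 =-77/12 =-6.42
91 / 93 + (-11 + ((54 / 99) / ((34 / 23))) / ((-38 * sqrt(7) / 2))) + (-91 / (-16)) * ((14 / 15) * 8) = 5029 / 155-69 * sqrt(7) / 24871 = 32.44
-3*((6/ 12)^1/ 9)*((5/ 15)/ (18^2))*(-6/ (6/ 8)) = 1/ 729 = 0.00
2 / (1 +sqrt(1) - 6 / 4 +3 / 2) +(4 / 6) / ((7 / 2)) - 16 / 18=19 / 63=0.30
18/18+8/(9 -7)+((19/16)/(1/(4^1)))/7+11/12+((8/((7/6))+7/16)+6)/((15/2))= 2343/280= 8.37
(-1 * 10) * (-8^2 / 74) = 320 / 37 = 8.65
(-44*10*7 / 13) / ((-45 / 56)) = 34496 / 117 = 294.84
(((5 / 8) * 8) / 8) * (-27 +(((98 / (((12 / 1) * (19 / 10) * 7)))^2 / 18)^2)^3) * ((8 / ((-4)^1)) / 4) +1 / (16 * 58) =156646439129048059202178102068447 / 18563133126319921702360538919936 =8.44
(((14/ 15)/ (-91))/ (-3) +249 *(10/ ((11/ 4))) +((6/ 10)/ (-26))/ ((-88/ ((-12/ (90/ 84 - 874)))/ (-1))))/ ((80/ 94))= 1063.91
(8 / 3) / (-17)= -8 / 51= -0.16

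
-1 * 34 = -34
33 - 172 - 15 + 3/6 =-307/2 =-153.50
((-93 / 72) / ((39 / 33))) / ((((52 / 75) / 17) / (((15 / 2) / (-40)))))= 434775 / 86528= 5.02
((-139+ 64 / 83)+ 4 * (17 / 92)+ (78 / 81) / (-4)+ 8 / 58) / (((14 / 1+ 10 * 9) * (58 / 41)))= -16864621717 / 18032627808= -0.94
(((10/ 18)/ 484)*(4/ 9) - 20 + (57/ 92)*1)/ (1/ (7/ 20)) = -122323061/ 18033840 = -6.78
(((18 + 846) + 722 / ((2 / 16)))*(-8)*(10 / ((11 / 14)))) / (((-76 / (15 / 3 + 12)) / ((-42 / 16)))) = -82966800 / 209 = -396970.33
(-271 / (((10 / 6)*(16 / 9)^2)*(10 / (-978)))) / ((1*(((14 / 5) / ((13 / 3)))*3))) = 46514169 / 17920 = 2595.66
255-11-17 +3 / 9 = 682 / 3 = 227.33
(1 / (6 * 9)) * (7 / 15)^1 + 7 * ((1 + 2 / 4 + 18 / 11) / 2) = 195769 / 17820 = 10.99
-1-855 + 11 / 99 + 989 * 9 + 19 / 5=362201 / 45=8048.91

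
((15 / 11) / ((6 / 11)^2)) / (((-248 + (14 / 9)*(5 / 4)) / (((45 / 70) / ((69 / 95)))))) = -47025 / 2852276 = -0.02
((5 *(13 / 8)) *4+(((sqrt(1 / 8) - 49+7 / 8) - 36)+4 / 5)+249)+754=sqrt(2) / 4+38087 / 40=952.53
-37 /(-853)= 37 /853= 0.04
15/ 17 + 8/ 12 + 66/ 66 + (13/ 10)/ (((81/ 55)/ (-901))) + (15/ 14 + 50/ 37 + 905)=40887208/ 356643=114.64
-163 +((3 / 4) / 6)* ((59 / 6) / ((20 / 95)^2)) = -103885 / 768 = -135.27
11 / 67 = 0.16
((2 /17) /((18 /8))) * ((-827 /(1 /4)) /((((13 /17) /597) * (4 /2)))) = -2633168 /39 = -67517.13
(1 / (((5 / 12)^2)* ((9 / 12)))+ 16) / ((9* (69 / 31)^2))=568912 / 1071225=0.53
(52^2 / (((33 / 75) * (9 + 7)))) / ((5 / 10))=8450 / 11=768.18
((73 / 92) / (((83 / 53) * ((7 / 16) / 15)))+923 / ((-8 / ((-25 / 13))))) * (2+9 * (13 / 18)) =434799565 / 213808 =2033.60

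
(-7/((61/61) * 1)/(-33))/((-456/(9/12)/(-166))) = 581/10032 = 0.06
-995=-995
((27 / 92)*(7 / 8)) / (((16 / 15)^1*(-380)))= -567 / 894976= -0.00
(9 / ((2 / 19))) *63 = 10773 / 2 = 5386.50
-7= -7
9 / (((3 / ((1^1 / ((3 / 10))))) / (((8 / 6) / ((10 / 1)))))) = 4 / 3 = 1.33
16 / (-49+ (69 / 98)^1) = -1568 / 4733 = -0.33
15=15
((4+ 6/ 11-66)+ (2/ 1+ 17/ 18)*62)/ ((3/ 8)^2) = 767296/ 891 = 861.16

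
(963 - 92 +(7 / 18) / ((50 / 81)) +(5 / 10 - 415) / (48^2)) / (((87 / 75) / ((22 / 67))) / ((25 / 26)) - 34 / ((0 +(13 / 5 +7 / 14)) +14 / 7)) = -27607539025 / 94806528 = -291.20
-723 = -723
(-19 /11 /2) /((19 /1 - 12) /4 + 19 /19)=-38 /121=-0.31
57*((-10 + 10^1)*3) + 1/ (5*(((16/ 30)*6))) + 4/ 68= 33/ 272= 0.12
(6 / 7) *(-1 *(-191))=1146 / 7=163.71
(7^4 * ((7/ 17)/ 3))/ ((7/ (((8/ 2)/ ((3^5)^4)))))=9604/ 177826004451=0.00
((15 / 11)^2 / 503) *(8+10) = 4050 / 60863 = 0.07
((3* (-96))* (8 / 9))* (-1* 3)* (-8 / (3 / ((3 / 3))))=-2048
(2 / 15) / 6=1 / 45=0.02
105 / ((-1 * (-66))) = 1.59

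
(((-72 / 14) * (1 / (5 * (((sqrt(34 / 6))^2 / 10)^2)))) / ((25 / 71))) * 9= -828144 / 10115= -81.87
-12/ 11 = -1.09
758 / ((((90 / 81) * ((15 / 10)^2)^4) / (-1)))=-97024 / 3645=-26.62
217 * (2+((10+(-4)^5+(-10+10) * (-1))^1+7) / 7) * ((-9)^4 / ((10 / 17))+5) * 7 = -24044878347 / 10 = -2404487834.70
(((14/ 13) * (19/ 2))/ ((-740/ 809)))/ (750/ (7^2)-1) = -5272253/ 6743620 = -0.78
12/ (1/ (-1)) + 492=480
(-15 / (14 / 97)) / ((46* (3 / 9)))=-4365 / 644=-6.78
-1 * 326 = -326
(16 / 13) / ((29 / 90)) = 1440 / 377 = 3.82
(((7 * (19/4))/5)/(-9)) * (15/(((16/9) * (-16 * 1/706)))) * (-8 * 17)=-2394399/64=-37412.48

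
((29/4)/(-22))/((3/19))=-551/264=-2.09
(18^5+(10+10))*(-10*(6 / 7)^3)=-4081510080 / 343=-11899446.30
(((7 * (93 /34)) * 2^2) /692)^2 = 0.01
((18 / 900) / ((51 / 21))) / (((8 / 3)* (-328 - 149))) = -7 / 1081200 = -0.00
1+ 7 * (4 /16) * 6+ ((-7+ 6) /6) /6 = 413 /36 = 11.47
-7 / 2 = -3.50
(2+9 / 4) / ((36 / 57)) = 323 / 48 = 6.73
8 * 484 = 3872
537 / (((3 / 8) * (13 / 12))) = 17184 / 13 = 1321.85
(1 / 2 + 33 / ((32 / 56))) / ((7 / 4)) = 233 / 7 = 33.29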